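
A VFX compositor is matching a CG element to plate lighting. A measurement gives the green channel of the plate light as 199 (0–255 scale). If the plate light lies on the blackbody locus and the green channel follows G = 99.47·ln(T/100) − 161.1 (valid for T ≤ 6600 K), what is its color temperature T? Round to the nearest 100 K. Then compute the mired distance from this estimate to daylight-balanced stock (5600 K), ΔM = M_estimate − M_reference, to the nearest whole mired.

+92 mireds

ln t = (199 + 161.1) / 99.47 = 3.6202.
t = e^3.6202 = 37.345.
T = 100·t = 3734 K → 3700 K to the nearest 100 K.
M_estimate = 10⁶/3700 = 270.27; M_reference = 10⁶/5600 = 178.57.
ΔM = 270.27 − 178.57 = 91.70 → +92 mireds.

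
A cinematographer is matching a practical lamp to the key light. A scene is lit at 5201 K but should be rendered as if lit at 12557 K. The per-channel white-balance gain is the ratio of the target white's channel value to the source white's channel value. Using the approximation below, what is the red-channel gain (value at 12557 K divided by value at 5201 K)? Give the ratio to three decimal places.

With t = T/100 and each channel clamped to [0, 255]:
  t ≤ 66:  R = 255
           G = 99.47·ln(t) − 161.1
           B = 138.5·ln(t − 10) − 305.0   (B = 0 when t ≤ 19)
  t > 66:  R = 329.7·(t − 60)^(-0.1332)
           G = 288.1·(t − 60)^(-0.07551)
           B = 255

0.741

At 5201 K (t = 52.01):
  R = 255 by definition for t ≤ 66.
At 12557 K (t = 125.57):
  R = 329.7·(125.57 − 60)^(-0.1332) = 329.7·65.57^(-0.1332) = 329.7·0.57282 = 188.857.
Gain = 188.857 / 255.000 = 0.7406 → 0.741.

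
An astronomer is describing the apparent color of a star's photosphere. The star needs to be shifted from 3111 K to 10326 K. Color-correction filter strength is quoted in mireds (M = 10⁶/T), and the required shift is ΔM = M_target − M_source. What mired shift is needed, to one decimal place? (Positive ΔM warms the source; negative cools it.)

-224.6 mireds

M_source = 10⁶/3111 = 321.440; M_target = 10⁶/10326 = 96.843.
ΔM = 96.843 − 321.440 = -224.597 → -224.6 mireds, a cooling shift.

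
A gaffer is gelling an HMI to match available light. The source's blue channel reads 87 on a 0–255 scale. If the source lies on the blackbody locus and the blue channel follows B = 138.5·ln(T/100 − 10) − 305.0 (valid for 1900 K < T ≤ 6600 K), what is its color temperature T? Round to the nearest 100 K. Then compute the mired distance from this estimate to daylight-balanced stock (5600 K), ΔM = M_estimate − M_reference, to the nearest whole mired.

ln(t − 10) = (87 + 305.0) / 138.5 = 2.8303.
t − 10 = e^2.8303 = 16.951, so t = 26.951.
T = 100·t = 2695 K → 2700 K to the nearest 100 K.
M_estimate = 10⁶/2700 = 370.37; M_reference = 10⁶/5600 = 178.57.
ΔM = 370.37 − 178.57 = 191.80 → +192 mireds.

+192 mireds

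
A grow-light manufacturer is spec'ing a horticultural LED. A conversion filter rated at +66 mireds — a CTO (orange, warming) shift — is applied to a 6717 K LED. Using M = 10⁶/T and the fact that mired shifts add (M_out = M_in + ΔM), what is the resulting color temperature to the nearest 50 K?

M_in = 10⁶/6717 = 148.88 mireds.
M_out = 148.88 + (+66) = 214.88 mireds.
T_out = 10⁶/214.88 = 4653.8 K → 4650 K.

4650 K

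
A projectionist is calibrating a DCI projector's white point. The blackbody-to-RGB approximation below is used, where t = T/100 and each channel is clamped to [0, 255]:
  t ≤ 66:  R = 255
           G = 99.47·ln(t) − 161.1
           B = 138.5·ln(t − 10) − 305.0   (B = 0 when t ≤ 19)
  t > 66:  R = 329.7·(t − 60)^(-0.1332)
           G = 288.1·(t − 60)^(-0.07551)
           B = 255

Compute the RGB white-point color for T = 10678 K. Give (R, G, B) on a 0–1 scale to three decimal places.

(0.775, 0.845, 1.000)

t = 10678/100 = 106.78; the t > 66 branch applies.
R = 329.7·(106.78 − 60)^(-0.1332) = 329.7·46.78^(-0.1332) = 329.7·0.59917 = 197.545.
G = 288.1·(106.78 − 60)^(-0.07551) = 288.1·46.78^(-0.07551) = 288.1·0.74799 = 215.495.
B = 255 by definition for t > 66.
Dividing each by 255: (0.7747, 0.8451, 1.0000) → (0.775, 0.845, 1.000).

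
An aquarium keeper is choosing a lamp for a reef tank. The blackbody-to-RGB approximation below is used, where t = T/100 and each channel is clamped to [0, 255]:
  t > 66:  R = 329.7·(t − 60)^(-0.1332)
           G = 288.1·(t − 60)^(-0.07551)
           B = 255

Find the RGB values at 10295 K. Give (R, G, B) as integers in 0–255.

(200, 217, 255)

t = 10295/100 = 102.95; the t > 66 branch applies.
R = 329.7·(102.95 − 60)^(-0.1332) = 329.7·42.95^(-0.1332) = 329.7·0.60602 = 199.806.
G = 288.1·(102.95 − 60)^(-0.07551) = 288.1·42.95^(-0.07551) = 288.1·0.75283 = 216.889.
B = 255 by definition for t > 66.
Rounded: (200, 217, 255).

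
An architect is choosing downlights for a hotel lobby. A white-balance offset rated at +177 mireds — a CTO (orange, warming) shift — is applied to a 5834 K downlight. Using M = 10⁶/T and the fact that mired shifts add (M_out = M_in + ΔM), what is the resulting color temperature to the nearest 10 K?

M_in = 10⁶/5834 = 171.41 mireds.
M_out = 171.41 + (+177) = 348.41 mireds.
T_out = 10⁶/348.41 = 2870.2 K → 2870 K.

2870 K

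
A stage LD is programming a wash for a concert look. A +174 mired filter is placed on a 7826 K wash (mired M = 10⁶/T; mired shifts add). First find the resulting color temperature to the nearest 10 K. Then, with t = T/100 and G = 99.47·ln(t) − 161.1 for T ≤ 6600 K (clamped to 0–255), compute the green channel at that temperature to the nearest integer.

M_in = 10⁶/7826 = 127.78; M_out = 127.78 + (+174) = 301.78.
T_out = 10⁶/301.78 = 3313.7 K → 3310 K; t = 33.1.
G = 99.47·ln 33.1 − 161.1 = 99.47·3.4995 − 161.1 = 186.999.
Rounded: 187.

187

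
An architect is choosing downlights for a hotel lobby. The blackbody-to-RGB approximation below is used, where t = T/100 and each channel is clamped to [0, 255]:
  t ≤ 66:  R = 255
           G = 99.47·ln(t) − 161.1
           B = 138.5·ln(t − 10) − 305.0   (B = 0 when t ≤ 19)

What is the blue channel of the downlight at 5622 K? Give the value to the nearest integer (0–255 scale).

t = 5622/100 = 56.22; the t ≤ 66 branch applies.
B = 138.5·ln(56.22 − 10) − 305.0 = 138.5·ln 46.22 − 305.0 = 138.5·3.8334 − 305.0 = 225.928.
Rounded: 226.

226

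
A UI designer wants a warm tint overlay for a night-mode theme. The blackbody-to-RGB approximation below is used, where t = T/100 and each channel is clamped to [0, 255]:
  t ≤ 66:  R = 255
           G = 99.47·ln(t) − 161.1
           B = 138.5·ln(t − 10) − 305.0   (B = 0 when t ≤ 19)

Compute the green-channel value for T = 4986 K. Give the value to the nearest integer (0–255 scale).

228

t = 4986/100 = 49.86; the t ≤ 66 branch applies.
G = 99.47·ln 49.86 − 161.1 = 99.47·3.9092 − 161.1 = 227.750.
Rounded: 228.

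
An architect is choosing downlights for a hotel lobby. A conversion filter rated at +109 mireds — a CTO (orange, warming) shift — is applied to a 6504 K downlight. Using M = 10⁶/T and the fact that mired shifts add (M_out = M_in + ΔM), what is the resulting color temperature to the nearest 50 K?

M_in = 10⁶/6504 = 153.75 mireds.
M_out = 153.75 + (+109) = 262.75 mireds.
T_out = 10⁶/262.75 = 3805.9 K → 3800 K.

3800 K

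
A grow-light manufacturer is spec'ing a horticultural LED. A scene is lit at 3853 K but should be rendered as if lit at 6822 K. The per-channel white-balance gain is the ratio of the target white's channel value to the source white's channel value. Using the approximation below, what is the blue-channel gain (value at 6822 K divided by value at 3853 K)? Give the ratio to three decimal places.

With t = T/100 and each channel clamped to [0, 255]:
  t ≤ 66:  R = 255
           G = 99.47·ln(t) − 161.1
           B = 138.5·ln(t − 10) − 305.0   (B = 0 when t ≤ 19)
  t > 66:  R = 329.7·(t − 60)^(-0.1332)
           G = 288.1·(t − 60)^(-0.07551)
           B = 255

At 3853 K (t = 38.53):
  B = 138.5·ln(38.53 − 10) − 305.0 = 138.5·ln 28.53 − 305.0 = 138.5·3.3510 − 305.0 = 159.107.
At 6822 K (t = 68.22):
  B = 255 by definition for t > 66.
Gain = 255.000 / 159.107 = 1.6027 → 1.603.

1.603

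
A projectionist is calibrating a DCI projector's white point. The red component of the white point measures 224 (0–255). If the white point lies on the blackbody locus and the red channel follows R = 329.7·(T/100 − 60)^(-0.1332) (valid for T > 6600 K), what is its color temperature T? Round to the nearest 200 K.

(t − 60)^(-0.1332) = 224/329.7 = 0.67941.
t − 60 = 0.67941^(1/-0.1332) = 0.67941^(-7.508) = 18.209, so t = 78.209.
T = 100·t = 7821 K → 7800 K to the nearest 200 K.

7800 K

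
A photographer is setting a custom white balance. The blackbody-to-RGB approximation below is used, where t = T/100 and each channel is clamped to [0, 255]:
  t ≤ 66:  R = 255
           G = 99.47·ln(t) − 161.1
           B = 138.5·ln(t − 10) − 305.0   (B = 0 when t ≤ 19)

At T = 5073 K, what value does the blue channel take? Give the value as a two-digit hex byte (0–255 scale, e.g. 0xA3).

t = 5073/100 = 50.73; the t ≤ 66 branch applies.
B = 138.5·ln(50.73 − 10) − 305.0 = 138.5·ln 40.73 − 305.0 = 138.5·3.7070 − 305.0 = 208.415.
Rounded: 208; in hex, 0xD0.

0xD0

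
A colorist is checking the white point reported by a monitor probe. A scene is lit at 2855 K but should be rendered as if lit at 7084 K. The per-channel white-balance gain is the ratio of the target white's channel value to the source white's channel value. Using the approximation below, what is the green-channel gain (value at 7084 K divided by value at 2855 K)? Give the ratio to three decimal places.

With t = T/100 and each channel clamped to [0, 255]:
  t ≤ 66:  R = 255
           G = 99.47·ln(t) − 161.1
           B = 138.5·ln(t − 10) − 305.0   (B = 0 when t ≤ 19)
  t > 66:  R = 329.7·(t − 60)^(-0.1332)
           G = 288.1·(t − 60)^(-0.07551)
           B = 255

1.397

At 2855 K (t = 28.55):
  G = 99.47·ln 28.55 − 161.1 = 99.47·3.3517 − 161.1 = 172.289.
At 7084 K (t = 70.84):
  G = 288.1·(70.84 − 60)^(-0.07551) = 288.1·10.84^(-0.07551) = 288.1·0.83530 = 240.651.
Gain = 240.651 / 172.289 = 1.3968 → 1.397.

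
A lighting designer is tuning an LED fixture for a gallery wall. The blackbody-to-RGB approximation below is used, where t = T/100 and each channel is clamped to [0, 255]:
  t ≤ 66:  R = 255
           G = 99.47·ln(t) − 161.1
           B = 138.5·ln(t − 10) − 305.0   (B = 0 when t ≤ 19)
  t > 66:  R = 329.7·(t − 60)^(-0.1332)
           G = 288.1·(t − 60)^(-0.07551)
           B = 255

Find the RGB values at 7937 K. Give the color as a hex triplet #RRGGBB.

t = 7937/100 = 79.37; the t > 66 branch applies.
R = 329.7·(79.37 − 60)^(-0.1332) = 329.7·19.37^(-0.1332) = 329.7·0.67384 = 222.164.
G = 288.1·(79.37 − 60)^(-0.07551) = 288.1·19.37^(-0.07551) = 288.1·0.79948 = 230.331.
B = 255 by definition for t > 66.
Rounded: (222, 230, 255).
In hex: #DEE6FF.

#DEE6FF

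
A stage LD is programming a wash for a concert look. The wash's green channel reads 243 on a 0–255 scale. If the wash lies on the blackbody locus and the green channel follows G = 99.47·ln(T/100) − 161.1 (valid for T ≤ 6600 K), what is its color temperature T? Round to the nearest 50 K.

ln t = (243 + 161.1) / 99.47 = 4.0625.
t = e^4.0625 = 58.121.
T = 100·t = 5812 K → 5800 K to the nearest 50 K.

5800 K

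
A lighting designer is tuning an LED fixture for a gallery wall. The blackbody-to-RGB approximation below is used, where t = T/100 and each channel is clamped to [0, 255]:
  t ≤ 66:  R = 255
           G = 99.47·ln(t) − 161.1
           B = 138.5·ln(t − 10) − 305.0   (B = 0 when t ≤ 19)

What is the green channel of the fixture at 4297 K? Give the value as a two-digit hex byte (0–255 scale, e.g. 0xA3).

0xD5

t = 4297/100 = 42.97; the t ≤ 66 branch applies.
G = 99.47·ln 42.97 − 161.1 = 99.47·3.7605 − 161.1 = 212.957.
Rounded: 213; in hex, 0xD5.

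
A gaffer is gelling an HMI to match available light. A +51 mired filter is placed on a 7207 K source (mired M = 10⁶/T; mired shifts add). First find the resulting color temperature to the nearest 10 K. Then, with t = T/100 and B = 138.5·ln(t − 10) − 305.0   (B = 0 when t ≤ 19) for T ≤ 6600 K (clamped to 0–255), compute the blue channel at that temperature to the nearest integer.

215

M_in = 10⁶/7207 = 138.75; M_out = 138.75 + (+51) = 189.75.
T_out = 10⁶/189.75 = 5270.0 K → 5270 K; t = 52.7.
B = 138.5·ln(52.7 − 10) − 305.0 = 138.5·ln 42.7 − 305.0 = 138.5·3.7542 − 305.0 = 214.957.
Rounded: 215.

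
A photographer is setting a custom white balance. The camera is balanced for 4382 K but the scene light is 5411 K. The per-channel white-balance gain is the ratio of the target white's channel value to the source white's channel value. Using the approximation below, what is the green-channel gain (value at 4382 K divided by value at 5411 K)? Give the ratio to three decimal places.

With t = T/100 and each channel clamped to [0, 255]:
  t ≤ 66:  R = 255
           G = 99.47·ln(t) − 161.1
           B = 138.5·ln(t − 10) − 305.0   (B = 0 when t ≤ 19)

0.911

At 5411 K (t = 54.11):
  G = 99.47·ln 54.11 − 161.1 = 99.47·3.9910 − 161.1 = 235.887.
At 4382 K (t = 43.82):
  G = 99.47·ln 43.82 − 161.1 = 99.47·3.7801 − 161.1 = 214.906.
Gain = 214.906 / 235.887 = 0.9111 → 0.911.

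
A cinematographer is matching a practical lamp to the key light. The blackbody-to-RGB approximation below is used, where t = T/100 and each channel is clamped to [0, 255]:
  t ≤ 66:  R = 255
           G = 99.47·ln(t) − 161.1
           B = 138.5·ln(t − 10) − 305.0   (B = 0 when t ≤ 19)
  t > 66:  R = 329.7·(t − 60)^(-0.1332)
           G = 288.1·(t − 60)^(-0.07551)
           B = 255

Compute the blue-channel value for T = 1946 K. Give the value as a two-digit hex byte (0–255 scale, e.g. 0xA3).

t = 1946/100 = 19.46; the t ≤ 66 branch applies.
B = 138.5·ln(19.46 − 10) − 305.0 = 138.5·ln 9.46 − 305.0 = 138.5·2.2471 − 305.0 = 6.220.
Rounded: 6; in hex, 0x06.

0x06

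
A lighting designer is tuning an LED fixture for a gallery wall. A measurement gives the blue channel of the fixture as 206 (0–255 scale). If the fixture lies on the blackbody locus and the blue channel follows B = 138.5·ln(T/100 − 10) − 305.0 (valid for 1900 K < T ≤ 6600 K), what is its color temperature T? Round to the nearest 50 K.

5000 K

ln(t − 10) = (206 + 305.0) / 138.5 = 3.6895.
t − 10 = e^3.6895 = 40.026, so t = 50.026.
T = 100·t = 5003 K → 5000 K to the nearest 50 K.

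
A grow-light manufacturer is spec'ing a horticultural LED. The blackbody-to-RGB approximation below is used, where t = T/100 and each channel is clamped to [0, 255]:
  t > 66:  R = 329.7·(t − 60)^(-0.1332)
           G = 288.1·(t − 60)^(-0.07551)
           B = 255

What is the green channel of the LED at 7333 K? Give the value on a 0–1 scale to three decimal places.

t = 7333/100 = 73.33; the t > 66 branch applies.
G = 288.1·(73.33 − 60)^(-0.07551) = 288.1·13.33^(-0.07551) = 288.1·0.82236 = 236.923.
On a 0–1 scale: 236.923/255 = 0.9291 → 0.929.

0.929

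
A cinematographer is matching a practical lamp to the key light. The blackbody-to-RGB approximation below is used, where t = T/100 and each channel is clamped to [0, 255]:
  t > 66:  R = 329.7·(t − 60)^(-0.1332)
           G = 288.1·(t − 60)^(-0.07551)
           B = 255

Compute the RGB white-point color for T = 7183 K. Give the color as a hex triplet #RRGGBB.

#EDEFFF

t = 7183/100 = 71.83; the t > 66 branch applies.
R = 329.7·(71.83 − 60)^(-0.1332) = 329.7·11.83^(-0.1332) = 329.7·0.71958 = 237.245.
G = 288.1·(71.83 − 60)^(-0.07551) = 288.1·11.83^(-0.07551) = 288.1·0.82981 = 239.068.
B = 255 by definition for t > 66.
Rounded: (237, 239, 255).
In hex: #EDEFFF.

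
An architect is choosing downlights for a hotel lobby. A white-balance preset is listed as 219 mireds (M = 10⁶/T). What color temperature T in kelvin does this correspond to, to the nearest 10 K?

4570 K

T = 10⁶ / 219 = 4566.21 K → 4570 K.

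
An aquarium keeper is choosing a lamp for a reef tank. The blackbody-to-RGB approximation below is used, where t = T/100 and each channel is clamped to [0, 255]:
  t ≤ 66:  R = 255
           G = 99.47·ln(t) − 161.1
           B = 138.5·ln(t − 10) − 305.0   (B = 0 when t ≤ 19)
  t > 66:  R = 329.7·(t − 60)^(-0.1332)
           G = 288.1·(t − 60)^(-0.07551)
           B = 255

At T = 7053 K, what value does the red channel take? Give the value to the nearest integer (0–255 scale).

241

t = 7053/100 = 70.53; the t > 66 branch applies.
R = 329.7·(70.53 − 60)^(-0.1332) = 329.7·10.53^(-0.1332) = 329.7·0.73082 = 240.953.
Rounded: 241.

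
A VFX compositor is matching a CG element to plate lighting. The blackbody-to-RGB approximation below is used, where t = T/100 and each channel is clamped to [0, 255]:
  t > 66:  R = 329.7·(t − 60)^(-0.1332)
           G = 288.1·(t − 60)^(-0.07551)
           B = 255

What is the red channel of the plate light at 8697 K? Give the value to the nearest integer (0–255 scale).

213

t = 8697/100 = 86.97; the t > 66 branch applies.
R = 329.7·(86.97 − 60)^(-0.1332) = 329.7·26.97^(-0.1332) = 329.7·0.64477 = 212.582.
Rounded: 213.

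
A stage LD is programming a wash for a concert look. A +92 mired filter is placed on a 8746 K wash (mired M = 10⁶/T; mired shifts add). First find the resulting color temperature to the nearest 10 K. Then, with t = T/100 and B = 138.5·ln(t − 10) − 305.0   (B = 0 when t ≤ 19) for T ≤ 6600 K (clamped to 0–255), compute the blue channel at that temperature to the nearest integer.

M_in = 10⁶/8746 = 114.34; M_out = 114.34 + (+92) = 206.34.
T_out = 10⁶/206.34 = 4846.4 K → 4850 K; t = 48.5.
B = 138.5·ln(48.5 − 10) − 305.0 = 138.5·ln 38.5 − 305.0 = 138.5·3.6507 − 305.0 = 200.616.
Rounded: 201.

201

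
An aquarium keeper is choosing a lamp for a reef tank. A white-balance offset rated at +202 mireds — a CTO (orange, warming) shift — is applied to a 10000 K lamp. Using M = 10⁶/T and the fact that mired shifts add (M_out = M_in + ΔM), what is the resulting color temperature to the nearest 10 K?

3310 K

M_in = 10⁶/10000 = 100.00 mireds.
M_out = 100.00 + (+202) = 302.00 mireds.
T_out = 10⁶/302.00 = 3311.3 K → 3310 K.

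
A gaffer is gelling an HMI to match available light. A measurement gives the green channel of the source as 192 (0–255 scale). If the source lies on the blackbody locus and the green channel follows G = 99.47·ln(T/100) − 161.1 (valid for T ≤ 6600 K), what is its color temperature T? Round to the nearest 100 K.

3500 K

ln t = (192 + 161.1) / 99.47 = 3.5498.
t = e^3.5498 = 34.807.
T = 100·t = 3481 K → 3500 K to the nearest 100 K.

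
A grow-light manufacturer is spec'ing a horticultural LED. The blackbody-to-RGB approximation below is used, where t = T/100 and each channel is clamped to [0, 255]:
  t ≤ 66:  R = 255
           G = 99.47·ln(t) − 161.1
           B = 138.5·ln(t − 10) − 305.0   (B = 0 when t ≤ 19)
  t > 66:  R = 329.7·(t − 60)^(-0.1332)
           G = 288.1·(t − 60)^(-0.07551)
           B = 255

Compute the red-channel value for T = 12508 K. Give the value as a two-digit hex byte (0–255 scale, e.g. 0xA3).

t = 12508/100 = 125.08; the t > 66 branch applies.
R = 329.7·(125.08 − 60)^(-0.1332) = 329.7·65.08^(-0.1332) = 329.7·0.57339 = 189.046.
Rounded: 189; in hex, 0xBD.

0xBD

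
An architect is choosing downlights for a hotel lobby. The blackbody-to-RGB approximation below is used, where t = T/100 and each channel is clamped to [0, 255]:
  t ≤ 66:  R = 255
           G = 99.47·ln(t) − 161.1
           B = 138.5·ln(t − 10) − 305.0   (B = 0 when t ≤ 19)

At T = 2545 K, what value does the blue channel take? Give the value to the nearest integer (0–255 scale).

74

t = 2545/100 = 25.45; the t ≤ 66 branch applies.
B = 138.5·ln(25.45 − 10) − 305.0 = 138.5·ln 15.45 − 305.0 = 138.5·2.7376 − 305.0 = 74.159.
Rounded: 74.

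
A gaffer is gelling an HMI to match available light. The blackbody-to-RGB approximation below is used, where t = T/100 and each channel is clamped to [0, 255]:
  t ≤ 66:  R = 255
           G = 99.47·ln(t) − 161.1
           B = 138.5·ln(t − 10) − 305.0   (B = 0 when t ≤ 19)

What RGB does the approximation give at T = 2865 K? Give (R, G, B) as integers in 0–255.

t = 2865/100 = 28.65; the t ≤ 66 branch applies.
R = 255 by definition for t ≤ 66.
G = 99.47·ln 28.65 − 161.1 = 99.47·3.3552 − 161.1 = 172.637.
B = 138.5·ln(28.65 − 10) − 305.0 = 138.5·ln 18.65 − 305.0 = 138.5·2.9258 − 305.0 = 100.230.
Rounded: (255, 173, 100).

(255, 173, 100)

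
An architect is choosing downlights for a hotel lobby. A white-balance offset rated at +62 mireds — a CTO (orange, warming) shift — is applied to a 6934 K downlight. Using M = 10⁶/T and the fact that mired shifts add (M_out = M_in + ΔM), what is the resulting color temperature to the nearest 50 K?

4850 K

M_in = 10⁶/6934 = 144.22 mireds.
M_out = 144.22 + (+62) = 206.22 mireds.
T_out = 10⁶/206.22 = 4849.3 K → 4850 K.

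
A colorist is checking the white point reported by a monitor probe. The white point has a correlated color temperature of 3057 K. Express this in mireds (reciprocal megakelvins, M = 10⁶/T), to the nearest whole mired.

327 mireds

M = 10⁶ / 3057 = 327.118 → 327 mireds.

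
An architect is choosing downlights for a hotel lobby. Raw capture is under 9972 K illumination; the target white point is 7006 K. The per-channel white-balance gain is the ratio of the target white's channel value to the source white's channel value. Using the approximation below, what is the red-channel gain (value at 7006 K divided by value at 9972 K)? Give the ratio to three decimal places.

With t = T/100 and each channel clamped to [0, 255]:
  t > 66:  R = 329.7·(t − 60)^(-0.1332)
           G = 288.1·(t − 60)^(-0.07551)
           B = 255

1.201

At 9972 K (t = 99.72):
  R = 329.7·(99.72 − 60)^(-0.1332) = 329.7·39.72^(-0.1332) = 329.7·0.61237 = 201.897.
At 7006 K (t = 70.06):
  R = 329.7·(70.06 − 60)^(-0.1332) = 329.7·10.06^(-0.1332) = 329.7·0.73528 = 242.422.
Gain = 242.422 / 201.897 = 1.2007 → 1.201.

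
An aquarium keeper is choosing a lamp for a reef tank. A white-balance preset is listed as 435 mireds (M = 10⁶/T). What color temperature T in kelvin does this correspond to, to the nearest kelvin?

2299 K

T = 10⁶ / 435 = 2298.85 K → 2299 K.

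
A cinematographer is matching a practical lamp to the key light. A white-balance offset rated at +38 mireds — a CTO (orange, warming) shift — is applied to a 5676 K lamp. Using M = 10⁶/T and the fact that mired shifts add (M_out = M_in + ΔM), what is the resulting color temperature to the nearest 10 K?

4670 K

M_in = 10⁶/5676 = 176.18 mireds.
M_out = 176.18 + (+38) = 214.18 mireds.
T_out = 10⁶/214.18 = 4669.0 K → 4670 K.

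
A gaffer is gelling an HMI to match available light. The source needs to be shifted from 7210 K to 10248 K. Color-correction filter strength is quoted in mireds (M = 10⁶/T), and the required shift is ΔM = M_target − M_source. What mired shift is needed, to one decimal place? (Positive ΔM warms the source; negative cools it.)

M_source = 10⁶/7210 = 138.696; M_target = 10⁶/10248 = 97.580.
ΔM = 97.580 − 138.696 = -41.116 → -41.1 mireds, a cooling shift.

-41.1 mireds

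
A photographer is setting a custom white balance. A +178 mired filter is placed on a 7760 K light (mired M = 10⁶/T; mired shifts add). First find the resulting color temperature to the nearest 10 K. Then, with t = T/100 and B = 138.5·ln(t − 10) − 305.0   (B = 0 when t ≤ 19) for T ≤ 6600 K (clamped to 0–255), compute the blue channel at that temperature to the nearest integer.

127

M_in = 10⁶/7760 = 128.87; M_out = 128.87 + (+178) = 306.87.
T_out = 10⁶/306.87 = 3258.8 K → 3260 K; t = 32.6.
B = 138.5·ln(32.6 − 10) − 305.0 = 138.5·ln 22.6 − 305.0 = 138.5·3.1179 − 305.0 = 126.836.
Rounded: 127.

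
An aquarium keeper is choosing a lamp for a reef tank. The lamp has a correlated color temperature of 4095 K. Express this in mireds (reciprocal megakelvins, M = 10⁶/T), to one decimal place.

244.2 mireds

M = 10⁶ / 4095 = 244.200 → 244.2 mireds.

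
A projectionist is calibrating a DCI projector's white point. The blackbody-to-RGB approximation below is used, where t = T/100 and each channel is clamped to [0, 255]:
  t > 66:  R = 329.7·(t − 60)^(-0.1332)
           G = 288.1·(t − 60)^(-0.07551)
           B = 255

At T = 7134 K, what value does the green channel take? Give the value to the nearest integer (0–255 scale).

t = 7134/100 = 71.34; the t > 66 branch applies.
G = 288.1·(71.34 − 60)^(-0.07551) = 288.1·11.34^(-0.07551) = 288.1·0.83247 = 239.833.
Rounded: 240.

240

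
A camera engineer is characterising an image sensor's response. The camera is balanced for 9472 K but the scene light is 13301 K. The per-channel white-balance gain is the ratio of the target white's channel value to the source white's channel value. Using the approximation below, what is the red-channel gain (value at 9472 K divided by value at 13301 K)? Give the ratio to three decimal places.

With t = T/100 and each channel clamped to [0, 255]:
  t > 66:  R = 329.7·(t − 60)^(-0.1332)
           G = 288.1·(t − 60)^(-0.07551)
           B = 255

At 13301 K (t = 133.01):
  R = 329.7·(133.01 − 60)^(-0.1332) = 329.7·73.01^(-0.1332) = 329.7·0.56467 = 186.173.
At 9472 K (t = 94.72):
  R = 329.7·(94.72 − 60)^(-0.1332) = 329.7·34.72^(-0.1332) = 329.7·0.62344 = 205.548.
Gain = 205.548 / 186.173 = 1.1041 → 1.104.

1.104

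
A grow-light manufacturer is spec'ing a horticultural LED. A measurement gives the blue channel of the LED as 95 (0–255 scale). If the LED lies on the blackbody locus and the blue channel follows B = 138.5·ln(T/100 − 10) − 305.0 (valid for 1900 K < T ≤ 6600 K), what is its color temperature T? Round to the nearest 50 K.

2800 K

ln(t − 10) = (95 + 305.0) / 138.5 = 2.8881.
t − 10 = e^2.8881 = 17.959, so t = 27.959.
T = 100·t = 2796 K → 2800 K to the nearest 50 K.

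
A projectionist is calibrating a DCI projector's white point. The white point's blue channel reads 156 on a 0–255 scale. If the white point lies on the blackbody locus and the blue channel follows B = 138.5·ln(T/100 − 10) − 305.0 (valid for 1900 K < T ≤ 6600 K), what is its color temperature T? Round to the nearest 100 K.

ln(t − 10) = (156 + 305.0) / 138.5 = 3.3285.
t − 10 = e^3.3285 = 27.897, so t = 37.897.
T = 100·t = 3790 K → 3800 K to the nearest 100 K.

3800 K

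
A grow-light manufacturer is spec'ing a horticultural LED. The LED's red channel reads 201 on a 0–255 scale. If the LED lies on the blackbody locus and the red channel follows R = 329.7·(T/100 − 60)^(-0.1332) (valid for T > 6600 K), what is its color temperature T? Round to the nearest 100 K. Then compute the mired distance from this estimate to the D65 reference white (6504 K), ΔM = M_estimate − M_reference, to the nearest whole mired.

(t − 60)^(-0.1332) = 201/329.7 = 0.60965.
t − 60 = 0.60965^(1/-0.1332) = 0.60965^(-7.508) = 41.071, so t = 101.071.
T = 100·t = 10107 K → 10100 K to the nearest 100 K.
M_estimate = 10⁶/10100 = 99.01; M_reference = 10⁶/6504 = 153.75.
ΔM = 99.01 − 153.75 = -54.74 → -55 mireds.

-55 mireds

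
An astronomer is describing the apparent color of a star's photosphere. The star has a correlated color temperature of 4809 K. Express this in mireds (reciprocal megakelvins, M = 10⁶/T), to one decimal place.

M = 10⁶ / 4809 = 207.943 → 207.9 mireds.

207.9 mireds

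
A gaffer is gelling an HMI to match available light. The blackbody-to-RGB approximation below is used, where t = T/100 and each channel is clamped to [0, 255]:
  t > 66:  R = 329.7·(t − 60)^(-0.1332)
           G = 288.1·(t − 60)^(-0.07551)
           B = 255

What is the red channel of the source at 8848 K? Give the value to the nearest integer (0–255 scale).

t = 8848/100 = 88.48; the t > 66 branch applies.
R = 329.7·(88.48 − 60)^(-0.1332) = 329.7·28.48^(-0.1332) = 329.7·0.64011 = 211.045.
Rounded: 211.

211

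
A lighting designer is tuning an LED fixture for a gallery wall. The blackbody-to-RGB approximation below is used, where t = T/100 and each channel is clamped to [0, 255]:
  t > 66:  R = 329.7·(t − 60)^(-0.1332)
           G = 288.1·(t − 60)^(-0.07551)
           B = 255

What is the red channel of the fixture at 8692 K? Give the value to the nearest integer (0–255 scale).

t = 8692/100 = 86.92; the t > 66 branch applies.
R = 329.7·(86.92 − 60)^(-0.1332) = 329.7·26.92^(-0.1332) = 329.7·0.64493 = 212.634.
Rounded: 213.

213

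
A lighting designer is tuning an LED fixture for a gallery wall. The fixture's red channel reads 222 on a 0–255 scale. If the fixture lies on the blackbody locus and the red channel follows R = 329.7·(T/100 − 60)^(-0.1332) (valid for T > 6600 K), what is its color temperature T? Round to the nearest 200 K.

8000 K

(t − 60)^(-0.1332) = 222/329.7 = 0.67334.
t − 60 = 0.67334^(1/-0.1332) = 0.67334^(-7.508) = 19.478, so t = 79.478.
T = 100·t = 7948 K → 8000 K to the nearest 200 K.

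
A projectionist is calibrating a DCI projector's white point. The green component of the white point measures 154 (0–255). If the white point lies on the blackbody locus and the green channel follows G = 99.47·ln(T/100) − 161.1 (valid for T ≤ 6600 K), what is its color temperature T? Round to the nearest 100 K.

ln t = (154 + 161.1) / 99.47 = 3.1678.
t = e^3.1678 = 23.755.
T = 100·t = 2375 K → 2400 K to the nearest 100 K.

2400 K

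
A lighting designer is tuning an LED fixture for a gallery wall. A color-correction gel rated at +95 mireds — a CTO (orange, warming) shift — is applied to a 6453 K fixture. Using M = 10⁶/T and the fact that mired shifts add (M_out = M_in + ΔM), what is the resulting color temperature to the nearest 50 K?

M_in = 10⁶/6453 = 154.97 mireds.
M_out = 154.97 + (+95) = 249.97 mireds.
T_out = 10⁶/249.97 = 4000.5 K → 4000 K.

4000 K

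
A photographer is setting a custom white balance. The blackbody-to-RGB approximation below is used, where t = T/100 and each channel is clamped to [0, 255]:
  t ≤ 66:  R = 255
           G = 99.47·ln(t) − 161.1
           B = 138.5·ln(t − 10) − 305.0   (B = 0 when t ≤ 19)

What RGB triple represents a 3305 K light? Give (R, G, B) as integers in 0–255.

t = 3305/100 = 33.05; the t ≤ 66 branch applies.
R = 255 by definition for t ≤ 66.
G = 99.47·ln 33.05 − 161.1 = 99.47·3.4980 − 161.1 = 186.848.
B = 138.5·ln(33.05 − 10) − 305.0 = 138.5·ln 23.05 − 305.0 = 138.5·3.1377 − 305.0 = 129.567.
Rounded: (255, 187, 130).

(255, 187, 130)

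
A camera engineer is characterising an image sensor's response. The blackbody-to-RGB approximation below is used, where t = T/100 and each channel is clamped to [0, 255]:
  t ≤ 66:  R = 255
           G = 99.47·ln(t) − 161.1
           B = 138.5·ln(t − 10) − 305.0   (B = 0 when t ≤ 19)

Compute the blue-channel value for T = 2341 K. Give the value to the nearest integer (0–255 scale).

55

t = 2341/100 = 23.41; the t ≤ 66 branch applies.
B = 138.5·ln(23.41 − 10) − 305.0 = 138.5·ln 13.41 − 305.0 = 138.5·2.5960 − 305.0 = 54.546.
Rounded: 55.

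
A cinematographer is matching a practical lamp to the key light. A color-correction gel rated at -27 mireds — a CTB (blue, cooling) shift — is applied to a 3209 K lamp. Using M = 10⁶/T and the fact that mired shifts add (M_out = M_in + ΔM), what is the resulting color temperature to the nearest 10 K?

M_in = 10⁶/3209 = 311.62 mireds.
M_out = 311.62 + (-27) = 284.62 mireds.
T_out = 10⁶/284.62 = 3513.4 K → 3510 K.

3510 K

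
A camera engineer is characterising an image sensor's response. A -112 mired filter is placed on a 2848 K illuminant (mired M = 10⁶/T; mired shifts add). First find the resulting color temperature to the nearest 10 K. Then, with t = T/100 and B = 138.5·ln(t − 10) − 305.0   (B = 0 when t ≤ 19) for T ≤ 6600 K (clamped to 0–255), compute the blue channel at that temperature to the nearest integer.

174

M_in = 10⁶/2848 = 351.12; M_out = 351.12 + (-112) = 239.12.
T_out = 10⁶/239.12 = 4181.9 K → 4180 K; t = 41.8.
B = 138.5·ln(41.8 − 10) − 305.0 = 138.5·ln 31.8 − 305.0 = 138.5·3.4595 − 305.0 = 174.136.
Rounded: 174.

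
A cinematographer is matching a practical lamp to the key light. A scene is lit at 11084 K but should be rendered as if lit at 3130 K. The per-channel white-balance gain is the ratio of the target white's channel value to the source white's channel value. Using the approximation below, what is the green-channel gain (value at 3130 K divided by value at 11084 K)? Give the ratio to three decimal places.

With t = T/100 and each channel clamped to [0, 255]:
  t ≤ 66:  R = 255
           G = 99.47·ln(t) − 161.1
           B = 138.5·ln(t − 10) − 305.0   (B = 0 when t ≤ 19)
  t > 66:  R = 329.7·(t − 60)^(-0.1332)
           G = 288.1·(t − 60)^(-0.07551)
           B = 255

At 11084 K (t = 110.84):
  G = 288.1·(110.84 − 60)^(-0.07551) = 288.1·50.84^(-0.07551) = 288.1·0.74330 = 214.145.
At 3130 K (t = 31.3):
  G = 99.47·ln 31.3 − 161.1 = 99.47·3.4436 − 161.1 = 181.437.
Gain = 181.437 / 214.145 = 0.8473 → 0.847.

0.847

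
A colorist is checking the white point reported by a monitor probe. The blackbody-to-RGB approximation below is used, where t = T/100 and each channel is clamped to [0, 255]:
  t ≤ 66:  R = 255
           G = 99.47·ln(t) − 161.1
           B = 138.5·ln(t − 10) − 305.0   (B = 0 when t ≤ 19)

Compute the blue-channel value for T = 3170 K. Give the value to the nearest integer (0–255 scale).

t = 3170/100 = 31.7; the t ≤ 66 branch applies.
B = 138.5·ln(31.7 − 10) − 305.0 = 138.5·ln 21.7 − 305.0 = 138.5·3.0773 − 305.0 = 121.208.
Rounded: 121.

121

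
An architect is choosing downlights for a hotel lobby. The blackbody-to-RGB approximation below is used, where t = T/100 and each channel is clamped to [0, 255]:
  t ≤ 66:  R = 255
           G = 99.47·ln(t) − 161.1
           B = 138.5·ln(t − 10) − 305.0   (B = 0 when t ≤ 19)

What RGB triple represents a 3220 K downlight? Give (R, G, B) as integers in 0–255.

t = 3220/100 = 32.2; the t ≤ 66 branch applies.
R = 255 by definition for t ≤ 66.
G = 99.47·ln 32.2 − 161.1 = 99.47·3.4720 − 161.1 = 184.257.
B = 138.5·ln(32.2 − 10) − 305.0 = 138.5·ln 22.2 − 305.0 = 138.5·3.1001 − 305.0 = 124.363.
Rounded: (255, 184, 124).

(255, 184, 124)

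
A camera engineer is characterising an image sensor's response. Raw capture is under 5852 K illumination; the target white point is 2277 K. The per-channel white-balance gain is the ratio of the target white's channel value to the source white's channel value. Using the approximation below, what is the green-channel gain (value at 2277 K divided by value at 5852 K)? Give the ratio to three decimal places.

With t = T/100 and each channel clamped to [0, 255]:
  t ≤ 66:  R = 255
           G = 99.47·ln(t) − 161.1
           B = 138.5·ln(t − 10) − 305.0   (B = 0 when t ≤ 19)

At 5852 K (t = 58.52):
  G = 99.47·ln 58.52 − 161.1 = 99.47·4.0694 − 161.1 = 243.680.
At 2277 K (t = 22.77):
  G = 99.47·ln 22.77 − 161.1 = 99.47·3.1254 − 161.1 = 149.788.
Gain = 149.788 / 243.680 = 0.6147 → 0.615.

0.615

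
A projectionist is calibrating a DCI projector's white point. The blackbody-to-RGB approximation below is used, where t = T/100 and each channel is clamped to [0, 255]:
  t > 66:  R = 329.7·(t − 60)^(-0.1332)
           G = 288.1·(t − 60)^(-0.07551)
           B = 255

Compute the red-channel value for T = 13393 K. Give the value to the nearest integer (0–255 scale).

t = 13393/100 = 133.93; the t > 66 branch applies.
R = 329.7·(133.93 − 60)^(-0.1332) = 329.7·73.93^(-0.1332) = 329.7·0.56373 = 185.863.
Rounded: 186.

186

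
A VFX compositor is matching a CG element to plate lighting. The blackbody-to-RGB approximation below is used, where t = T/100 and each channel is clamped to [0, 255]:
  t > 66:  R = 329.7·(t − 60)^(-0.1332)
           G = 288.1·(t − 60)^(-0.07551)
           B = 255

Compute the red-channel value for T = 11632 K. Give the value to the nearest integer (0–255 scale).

193

t = 11632/100 = 116.32; the t > 66 branch applies.
R = 329.7·(116.32 − 60)^(-0.1332) = 329.7·56.32^(-0.1332) = 329.7·0.58454 = 192.722.
Rounded: 193.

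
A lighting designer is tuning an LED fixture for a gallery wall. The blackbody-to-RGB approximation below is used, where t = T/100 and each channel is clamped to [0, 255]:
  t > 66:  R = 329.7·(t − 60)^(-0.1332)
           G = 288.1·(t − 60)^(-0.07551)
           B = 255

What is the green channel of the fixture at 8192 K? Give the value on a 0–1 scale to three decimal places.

t = 8192/100 = 81.92; the t > 66 branch applies.
G = 288.1·(81.92 − 60)^(-0.07551) = 288.1·21.92^(-0.07551) = 288.1·0.79205 = 228.190.
On a 0–1 scale: 228.190/255 = 0.8949 → 0.895.

0.895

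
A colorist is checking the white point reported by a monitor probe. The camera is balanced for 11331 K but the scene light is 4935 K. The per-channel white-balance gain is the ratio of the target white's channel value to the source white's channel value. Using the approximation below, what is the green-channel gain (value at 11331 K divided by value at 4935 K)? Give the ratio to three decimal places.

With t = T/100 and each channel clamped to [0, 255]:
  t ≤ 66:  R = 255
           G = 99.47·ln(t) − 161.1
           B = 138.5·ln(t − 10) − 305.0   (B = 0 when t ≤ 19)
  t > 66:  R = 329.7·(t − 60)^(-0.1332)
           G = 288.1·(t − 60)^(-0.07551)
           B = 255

At 4935 K (t = 49.35):
  G = 99.47·ln 49.35 − 161.1 = 99.47·3.8989 − 161.1 = 226.727.
At 11331 K (t = 113.31):
  G = 288.1·(113.31 − 60)^(-0.07551) = 288.1·53.31^(-0.07551) = 288.1·0.74064 = 213.379.
Gain = 213.379 / 226.727 = 0.9411 → 0.941.

0.941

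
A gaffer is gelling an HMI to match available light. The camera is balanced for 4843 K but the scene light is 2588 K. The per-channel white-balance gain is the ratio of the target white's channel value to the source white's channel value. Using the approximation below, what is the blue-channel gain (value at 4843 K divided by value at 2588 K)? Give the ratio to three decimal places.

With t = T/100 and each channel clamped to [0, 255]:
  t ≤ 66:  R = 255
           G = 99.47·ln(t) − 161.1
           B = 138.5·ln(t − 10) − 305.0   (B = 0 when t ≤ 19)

2.570

At 2588 K (t = 25.88):
  B = 138.5·ln(25.88 − 10) − 305.0 = 138.5·ln 15.88 − 305.0 = 138.5·2.7651 − 305.0 = 77.961.
At 4843 K (t = 48.43):
  B = 138.5·ln(48.43 − 10) − 305.0 = 138.5·ln 38.43 − 305.0 = 138.5·3.6488 − 305.0 = 200.364.
Gain = 200.364 / 77.961 = 2.5701 → 2.570.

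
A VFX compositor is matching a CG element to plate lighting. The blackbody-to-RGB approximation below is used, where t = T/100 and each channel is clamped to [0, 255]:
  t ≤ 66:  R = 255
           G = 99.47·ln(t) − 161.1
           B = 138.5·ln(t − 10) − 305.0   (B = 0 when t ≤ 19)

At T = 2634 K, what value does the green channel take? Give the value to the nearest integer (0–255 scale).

164

t = 2634/100 = 26.34; the t ≤ 66 branch applies.
G = 99.47·ln 26.34 − 161.1 = 99.47·3.2711 − 161.1 = 164.275.
Rounded: 164.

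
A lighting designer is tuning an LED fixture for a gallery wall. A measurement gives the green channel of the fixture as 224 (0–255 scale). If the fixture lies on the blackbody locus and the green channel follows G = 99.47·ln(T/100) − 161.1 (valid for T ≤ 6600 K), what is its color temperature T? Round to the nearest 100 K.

ln t = (224 + 161.1) / 99.47 = 3.8715.
t = e^3.8715 = 48.015.
T = 100·t = 4802 K → 4800 K to the nearest 100 K.

4800 K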